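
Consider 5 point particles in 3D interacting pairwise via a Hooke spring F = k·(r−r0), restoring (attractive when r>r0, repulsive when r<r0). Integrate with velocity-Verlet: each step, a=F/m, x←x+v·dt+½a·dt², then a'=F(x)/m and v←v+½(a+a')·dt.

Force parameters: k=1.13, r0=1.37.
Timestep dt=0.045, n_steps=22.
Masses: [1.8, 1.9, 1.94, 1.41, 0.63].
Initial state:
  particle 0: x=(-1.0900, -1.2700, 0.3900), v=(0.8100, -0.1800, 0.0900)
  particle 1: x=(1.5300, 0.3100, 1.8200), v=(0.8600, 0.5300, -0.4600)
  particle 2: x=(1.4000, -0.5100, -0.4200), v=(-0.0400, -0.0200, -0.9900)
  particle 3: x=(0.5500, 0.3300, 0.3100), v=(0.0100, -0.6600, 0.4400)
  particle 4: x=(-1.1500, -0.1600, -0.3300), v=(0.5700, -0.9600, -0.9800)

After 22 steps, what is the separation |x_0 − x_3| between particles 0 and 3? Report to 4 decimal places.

0.5768

step 0: x0=(-1.0900, -1.2700, 0.3900) x1=(1.5300, 0.3100, 1.8200) x2=(1.4000, -0.5100, -0.4200) x3=(0.5500, 0.3300, 0.3100) x4=(-1.1500, -0.1600, -0.3300)
step 1: x0=(-1.0514, -1.2769, 0.3943) x1=(1.5666, 0.3329, 1.7972) x2=(1.3968, -0.5108, -0.4637) x3=(0.5497, 0.2997, 0.3300) x4=(-1.1184, -0.2027, -0.3715)
step 2: x0=(-1.0084, -1.2813, 0.3992) x1=(1.5990, 0.3538, 1.7702) x2=(1.3908, -0.5114, -0.5057) x3=(0.5482, 0.2681, 0.3502) x4=(-1.0750, -0.2440, -0.4079)
step 3: x0=(-0.9612, -1.2834, 0.4045) x1=(1.6272, 0.3726, 1.7391) x2=(1.3823, -0.5119, -0.5459) x3=(0.5454, 0.2353, 0.3705) x4=(-1.0202, -0.2839, -0.4389)
step 4: x0=(-0.9100, -1.2831, 0.4103) x1=(1.6512, 0.3893, 1.7038) x2=(1.3712, -0.5121, -0.5842) x3=(0.5415, 0.2014, 0.3910) x4=(-0.9543, -0.3220, -0.4647)
step 5: x0=(-0.8548, -1.2805, 0.4166) x1=(1.6710, 0.4037, 1.6645) x2=(1.3578, -0.5122, -0.6206) x3=(0.5368, 0.1664, 0.4115) x4=(-0.8779, -0.3581, -0.4854)
step 6: x0=(-0.7959, -1.2757, 0.4232) x1=(1.6868, 0.4159, 1.6213) x2=(1.3423, -0.5121, -0.6552) x3=(0.5312, 0.1305, 0.4319) x4=(-0.7917, -0.3922, -0.5011)
step 7: x0=(-0.7335, -1.2687, 0.4301) x1=(1.6987, 0.4257, 1.5741) x2=(1.3248, -0.5117, -0.6877) x3=(0.5251, 0.0938, 0.4523) x4=(-0.6964, -0.4242, -0.5119)
step 8: x0=(-0.6677, -1.2598, 0.4373) x1=(1.7068, 0.4332, 1.5233) x2=(1.3056, -0.5112, -0.7183) x3=(0.5186, 0.0564, 0.4725) x4=(-0.5929, -0.4538, -0.5183)
step 9: x0=(-0.5988, -1.2490, 0.4448) x1=(1.7112, 0.4383, 1.4690) x2=(1.2848, -0.5104, -0.7469) x3=(0.5119, 0.0183, 0.4925) x4=(-0.4821, -0.4812, -0.5205)
step 10: x0=(-0.5271, -1.2364, 0.4526) x1=(1.7122, 0.4412, 1.4113) x2=(1.2628, -0.5095, -0.7735) x3=(0.5051, -0.0201, 0.5124) x4=(-0.3651, -0.5063, -0.5189)
step 11: x0=(-0.4527, -1.2221, 0.4605) x1=(1.7100, 0.4418, 1.3504) x2=(1.2397, -0.5083, -0.7982) x3=(0.4984, -0.0590, 0.5321) x4=(-0.2427, -0.5291, -0.5139)
step 12: x0=(-0.3761, -1.2064, 0.4686) x1=(1.7047, 0.4401, 1.2866) x2=(1.2158, -0.5069, -0.8209) x3=(0.4920, -0.0979, 0.5517) x4=(-0.1160, -0.5497, -0.5059)
step 13: x0=(-0.2973, -1.1894, 0.4767) x1=(1.6968, 0.4364, 1.2200) x2=(1.1913, -0.5053, -0.8419) x3=(0.4859, -0.1369, 0.5711) x4=(0.0139, -0.5684, -0.4953)
step 14: x0=(-0.2168, -1.1712, 0.4849) x1=(1.6863, 0.4305, 1.1509) x2=(1.1665, -0.5034, -0.8611) x3=(0.4804, -0.1758, 0.5905) x4=(0.1463, -0.5851, -0.4826)
step 15: x0=(-0.1347, -1.1521, 0.4931) x1=(1.6736, 0.4228, 1.0796) x2=(1.1415, -0.5013, -0.8786) x3=(0.4753, -0.2144, 0.6098) x4=(0.2802, -0.6002, -0.4680)
step 16: x0=(-0.0513, -1.1322, 0.5013) x1=(1.6589, 0.4132, 1.0063) x2=(1.1166, -0.4988, -0.8947) x3=(0.4708, -0.2527, 0.6290) x4=(0.4150, -0.6138, -0.4517)
step 17: x0=(0.0331, -1.1117, 0.5094) x1=(1.6425, 0.4019, 0.9312) x2=(1.0920, -0.4961, -0.9094) x3=(0.4668, -0.2903, 0.6483) x4=(0.5501, -0.6263, -0.4338)
step 18: x0=(0.1182, -1.0908, 0.5173) x1=(1.6247, 0.3892, 0.8546) x2=(1.0677, -0.4929, -0.9231) x3=(0.4634, -0.3273, 0.6676) x4=(0.6851, -0.6379, -0.4141)
step 19: x0=(0.2040, -1.0698, 0.5250) x1=(1.6056, 0.3751, 0.7767) x2=(1.0436, -0.4894, -0.9359) x3=(0.4604, -0.3635, 0.6868) x4=(0.8200, -0.6491, -0.3924)
step 20: x0=(0.2903, -1.0488, 0.5323) x1=(1.5857, 0.3598, 0.6978) x2=(1.0198, -0.4855, -0.9482) x3=(0.4578, -0.3987, 0.7060) x4=(0.9550, -0.6601, -0.3686)
step 21: x0=(0.3768, -1.0280, 0.5393) x1=(1.5649, 0.3436, 0.6180) x2=(0.9959, -0.4811, -0.9599) x3=(0.4556, -0.4329, 0.7251) x4=(1.0908, -0.6713, -0.3425)
step 22: x0=(0.4637, -1.0075, 0.5459) x1=(1.5436, 0.3266, 0.5376) x2=(0.9717, -0.4763, -0.9711) x3=(0.4537, -0.4660, 0.7441) x4=(1.2276, -0.6828, -0.3146)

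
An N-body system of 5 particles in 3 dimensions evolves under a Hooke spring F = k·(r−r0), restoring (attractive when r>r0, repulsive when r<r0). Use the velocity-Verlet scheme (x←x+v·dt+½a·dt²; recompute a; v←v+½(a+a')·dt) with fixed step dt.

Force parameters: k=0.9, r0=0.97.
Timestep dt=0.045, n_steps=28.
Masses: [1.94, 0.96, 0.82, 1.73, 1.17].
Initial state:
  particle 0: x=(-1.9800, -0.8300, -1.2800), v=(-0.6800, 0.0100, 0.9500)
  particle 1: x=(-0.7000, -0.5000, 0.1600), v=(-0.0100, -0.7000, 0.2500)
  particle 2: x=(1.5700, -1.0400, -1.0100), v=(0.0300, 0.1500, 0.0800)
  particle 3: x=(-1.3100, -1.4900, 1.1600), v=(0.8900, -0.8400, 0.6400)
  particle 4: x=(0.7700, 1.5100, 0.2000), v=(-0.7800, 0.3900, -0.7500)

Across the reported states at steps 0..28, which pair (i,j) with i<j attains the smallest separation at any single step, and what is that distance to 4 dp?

step 0: x0=(-1.9800, -0.8300, -1.2800) x1=(-0.7000, -0.5000, 0.1600) x2=(1.5700, -1.0400, -1.0100) x3=(-1.3100, -1.4900, 1.1600) x4=(0.7700, 1.5100, 0.2000)
step 1: x0=(-2.0079, -0.8289, -1.2356) x1=(-0.6991, -0.5312, 0.1702) x2=(1.5640, -1.0312, -1.0031) x3=(-1.2681, -1.5260, 1.1866) x4=(0.7318, 1.5222, 0.1653)
step 2: x0=(-2.0304, -0.8266, -1.1879) x1=(-0.6954, -0.5615, 0.1784) x2=(1.5431, -1.0183, -0.9897) x3=(-1.2228, -1.5585, 1.2087) x4=(0.6876, 1.5234, 0.1289)
step 3: x0=(-2.0474, -0.8230, -1.1371) x1=(-0.6892, -0.5909, 0.1846) x2=(1.5077, -1.0017, -0.9698) x3=(-1.1741, -1.5872, 1.2262) x4=(0.6376, 1.5138, 0.0911)
step 4: x0=(-2.0590, -0.8183, -1.0833) x1=(-0.6804, -0.6192, 0.1889) x2=(1.4578, -0.9814, -0.9435) x3=(-1.1224, -1.6122, 1.2393) x4=(0.5820, 1.4932, 0.0523)
step 5: x0=(-2.0652, -0.8125, -1.0267) x1=(-0.6693, -0.6464, 0.1912) x2=(1.3941, -0.9578, -0.9109) x3=(-1.0679, -1.6333, 1.2478) x4=(0.5211, 1.4619, 0.0126)
step 6: x0=(-2.0660, -0.8057, -0.9674) x1=(-0.6561, -0.6724, 0.1916) x2=(1.3170, -0.9311, -0.8724) x3=(-1.0108, -1.6507, 1.2519) x4=(0.4552, 1.4201, -0.0277)
step 7: x0=(-2.0616, -0.7978, -0.9056) x1=(-0.6409, -0.6970, 0.1904) x2=(1.2272, -0.9017, -0.8281) x3=(-0.9515, -1.6642, 1.2515) x4=(0.3847, 1.3680, -0.0681)
step 8: x0=(-2.0522, -0.7891, -0.8415) x1=(-0.6242, -0.7203, 0.1875) x2=(1.1255, -0.8700, -0.7786) x3=(-0.8901, -1.6739, 1.2468) x4=(0.3098, 1.3060, -0.1085)
step 9: x0=(-2.0378, -0.7795, -0.7751) x1=(-0.6061, -0.7422, 0.1831) x2=(1.0127, -0.8362, -0.7241) x3=(-0.8271, -1.6799, 1.2379) x4=(0.2309, 1.2345, -0.1485)
step 10: x0=(-2.0187, -0.7691, -0.7068) x1=(-0.5870, -0.7627, 0.1775) x2=(0.8900, -0.8009, -0.6651) x3=(-0.7627, -1.6822, 1.2250) x4=(0.1483, 1.1541, -0.1879)
step 11: x0=(-1.9952, -0.7581, -0.6367) x1=(-0.5672, -0.7818, 0.1706) x2=(0.7583, -0.7644, -0.6021) x3=(-0.6972, -1.6809, 1.2082) x4=(0.0625, 1.0652, -0.2264)
step 12: x0=(-1.9674, -0.7464, -0.5649) x1=(-0.5470, -0.7996, 0.1628) x2=(0.6187, -0.7270, -0.5356) x3=(-0.6311, -1.6762, 1.1876) x4=(-0.0261, 0.9687, -0.2637)
step 13: x0=(-1.9357, -0.7343, -0.4917) x1=(-0.5268, -0.8162, 0.1543) x2=(0.4726, -0.6891, -0.4663) x3=(-0.5646, -1.6681, 1.1636) x4=(-0.1172, 0.8650, -0.2996)
step 14: x0=(-1.9004, -0.7219, -0.4172) x1=(-0.5070, -0.8316, 0.1451) x2=(0.3210, -0.6511, -0.3945) x3=(-0.4980, -1.6569, 1.1362) x4=(-0.2104, 0.7550, -0.3340)
step 15: x0=(-1.8617, -0.7091, -0.3417) x1=(-0.4877, -0.8461, 0.1357) x2=(0.1652, -0.6132, -0.3210) x3=(-0.4315, -1.6426, 1.1058) x4=(-0.3052, 0.6393, -0.3667)
step 16: x0=(-1.8201, -0.6961, -0.2652) x1=(-0.4695, -0.8598, 0.1261) x2=(0.0064, -0.5757, -0.2461) x3=(-0.3656, -1.6255, 1.0726) x4=(-0.4014, 0.5189, -0.3975)
step 17: x0=(-1.7759, -0.6831, -0.1880) x1=(-0.4523, -0.8730, 0.1167) x2=(-0.1544, -0.5387, -0.1704) x3=(-0.3004, -1.6058, 1.0369) x4=(-0.4986, 0.3944, -0.4265)
step 18: x0=(-1.7295, -0.6702, -0.1101) x1=(-0.4363, -0.8862, 0.1075) x2=(-0.3163, -0.5020, -0.0942) x3=(-0.2362, -1.5837, 0.9988) x4=(-0.5963, 0.2666, -0.4536)
step 19: x0=(-1.6811, -0.6573, -0.0318) x1=(-0.4213, -0.8998, 0.0987) x2=(-0.4787, -0.4654, -0.0176) x3=(-0.1730, -1.5595, 0.9586) x4=(-0.6944, 0.1362, -0.4791)
step 20: x0=(-1.6313, -0.6447, 0.0470) x1=(-0.4068, -0.9140, 0.0900) x2=(-0.6415, -0.4290, 0.0597) x3=(-0.1112, -1.5331, 0.9165) x4=(-0.7923, 0.0039, -0.5030)
step 21: x0=(-1.5803, -0.6325, 0.1261) x1=(-0.3925, -0.9286, 0.0813) x2=(-0.8042, -0.3930, 0.1381) x3=(-0.0508, -1.5050, 0.8727) x4=(-0.8899, -0.1300, -0.5257)
step 22: x0=(-1.5284, -0.6208, 0.2054) x1=(-0.3784, -0.9435, 0.0726) x2=(-0.9664, -0.3574, 0.2176) x3=(0.0080, -1.4751, 0.8273) x4=(-0.9869, -0.2651, -0.5474)
step 23: x0=(-1.4759, -0.6096, 0.2850) x1=(-0.3647, -0.9582, 0.0638) x2=(-1.1271, -0.3224, 0.2982) x3=(0.0651, -1.4436, 0.7806) x4=(-1.0829, -0.4014, -0.5681)
step 24: x0=(-1.4229, -0.5991, 0.3648) x1=(-0.3516, -0.9726, 0.0549) x2=(-1.2858, -0.2877, 0.3795) x3=(0.1202, -1.4107, 0.7327) x4=(-1.1778, -0.5386, -0.5877)
step 25: x0=(-1.3693, -0.5896, 0.4446) x1=(-0.3395, -0.9866, 0.0460) x2=(-1.4420, -0.2533, 0.4609) x3=(0.1732, -1.3763, 0.6838) x4=(-1.2715, -0.6766, -0.6060)
step 26: x0=(-1.3148, -0.5811, 0.5244) x1=(-0.3288, -0.9998, 0.0372) x2=(-1.5959, -0.2194, 0.5421) x3=(0.2238, -1.3406, 0.6339) x4=(-1.3638, -0.8152, -0.6226)
step 27: x0=(-1.2592, -0.5734, 0.6039) x1=(-0.3198, -1.0121, 0.0285) x2=(-1.7470, -0.1870, 0.6222) x3=(0.2719, -1.3036, 0.5833) x4=(-1.4545, -0.9540, -0.6372)
step 28: x0=(-1.2026, -0.5663, 0.6830) x1=(-0.3130, -1.0235, 0.0200) x2=(-1.8945, -0.1570, 0.7008) x3=(0.3171, -1.2655, 0.5321) x4=(-1.5434, -1.0925, -0.6493)

pair (0,2), distance 0.3406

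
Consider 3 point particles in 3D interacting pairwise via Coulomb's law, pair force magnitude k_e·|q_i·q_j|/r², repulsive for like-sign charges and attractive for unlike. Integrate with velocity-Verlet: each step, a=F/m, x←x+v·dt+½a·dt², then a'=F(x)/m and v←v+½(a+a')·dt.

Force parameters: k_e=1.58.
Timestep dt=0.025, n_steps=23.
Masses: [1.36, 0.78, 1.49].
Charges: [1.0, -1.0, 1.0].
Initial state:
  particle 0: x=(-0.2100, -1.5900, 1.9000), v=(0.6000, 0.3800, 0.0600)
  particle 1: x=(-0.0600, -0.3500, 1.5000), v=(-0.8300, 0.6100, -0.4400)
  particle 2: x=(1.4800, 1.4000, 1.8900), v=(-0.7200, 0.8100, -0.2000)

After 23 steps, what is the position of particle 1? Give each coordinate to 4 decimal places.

(-0.4865, -0.1254, 1.3212)

step 0: x0=(-0.2100, -1.5900, 1.9000) x1=(-0.0600, -0.3500, 1.5000) x2=(1.4800, 1.4000, 1.8900)
step 1: x0=(-0.1950, -1.5803, 1.9014) x1=(-0.0807, -0.3350, 1.4891) x2=(1.4620, 1.4202, 1.8850)
step 2: x0=(-0.1800, -1.5703, 1.9027) x1=(-0.1014, -0.3206, 1.4785) x2=(1.4439, 1.4404, 1.8800)
step 3: x0=(-0.1650, -1.5600, 1.9039) x1=(-0.1219, -0.3066, 1.4682) x2=(1.4258, 1.4606, 1.8749)
step 4: x0=(-0.1500, -1.5493, 1.9049) x1=(-0.1423, -0.2932, 1.4581) x2=(1.4076, 1.4807, 1.8698)
step 5: x0=(-0.1350, -1.5383, 1.9059) x1=(-0.1626, -0.2803, 1.4484) x2=(1.3894, 1.5008, 1.8647)
step 6: x0=(-0.1201, -1.5269, 1.9066) x1=(-0.1827, -0.2678, 1.4389) x2=(1.3711, 1.5208, 1.8596)
step 7: x0=(-0.1052, -1.5153, 1.9072) x1=(-0.2026, -0.2559, 1.4296) x2=(1.3528, 1.5408, 1.8545)
step 8: x0=(-0.0904, -1.5033, 1.9077) x1=(-0.2224, -0.2445, 1.4207) x2=(1.3344, 1.5608, 1.8494)
step 9: x0=(-0.0756, -1.4910, 1.9081) x1=(-0.2419, -0.2335, 1.4120) x2=(1.3160, 1.5808, 1.8442)
step 10: x0=(-0.0609, -1.4784, 1.9083) x1=(-0.2612, -0.2230, 1.4037) x2=(1.2975, 1.6007, 1.8390)
step 11: x0=(-0.0463, -1.4655, 1.9083) x1=(-0.2803, -0.2130, 1.3956) x2=(1.2790, 1.6206, 1.8338)
step 12: x0=(-0.0318, -1.4524, 1.9083) x1=(-0.2992, -0.2034, 1.3878) x2=(1.2605, 1.6405, 1.8285)
step 13: x0=(-0.0174, -1.4389, 1.9080) x1=(-0.3178, -0.1942, 1.3803) x2=(1.2419, 1.6603, 1.8233)
step 14: x0=(-0.0030, -1.4252, 1.9077) x1=(-0.3361, -0.1855, 1.3731) x2=(1.2232, 1.6801, 1.8180)
step 15: x0=(0.0112, -1.4111, 1.9072) x1=(-0.3541, -0.1773, 1.3662) x2=(1.2045, 1.6999, 1.8127)
step 16: x0=(0.0252, -1.3969, 1.9065) x1=(-0.3718, -0.1694, 1.3595) x2=(1.1858, 1.7196, 1.8074)
step 17: x0=(0.0392, -1.3823, 1.9057) x1=(-0.3892, -0.1620, 1.3532) x2=(1.1670, 1.7394, 1.8020)
step 18: x0=(0.0530, -1.3675, 1.9048) x1=(-0.4063, -0.1549, 1.3471) x2=(1.1481, 1.7591, 1.7967)
step 19: x0=(0.0667, -1.3524, 1.9037) x1=(-0.4230, -0.1483, 1.3414) x2=(1.1293, 1.7788, 1.7913)
step 20: x0=(0.0802, -1.3371, 1.9025) x1=(-0.4394, -0.1420, 1.3359) x2=(1.1103, 1.7984, 1.7859)
step 21: x0=(0.0936, -1.3216, 1.9011) x1=(-0.4555, -0.1361, 1.3307) x2=(1.0914, 1.8180, 1.7804)
step 22: x0=(0.1068, -1.3058, 1.8996) x1=(-0.4712, -0.1306, 1.3258) x2=(1.0723, 1.8377, 1.7750)
step 23: x0=(0.1198, -1.2898, 1.8980) x1=(-0.4865, -0.1254, 1.3212) x2=(1.0533, 1.8573, 1.7695)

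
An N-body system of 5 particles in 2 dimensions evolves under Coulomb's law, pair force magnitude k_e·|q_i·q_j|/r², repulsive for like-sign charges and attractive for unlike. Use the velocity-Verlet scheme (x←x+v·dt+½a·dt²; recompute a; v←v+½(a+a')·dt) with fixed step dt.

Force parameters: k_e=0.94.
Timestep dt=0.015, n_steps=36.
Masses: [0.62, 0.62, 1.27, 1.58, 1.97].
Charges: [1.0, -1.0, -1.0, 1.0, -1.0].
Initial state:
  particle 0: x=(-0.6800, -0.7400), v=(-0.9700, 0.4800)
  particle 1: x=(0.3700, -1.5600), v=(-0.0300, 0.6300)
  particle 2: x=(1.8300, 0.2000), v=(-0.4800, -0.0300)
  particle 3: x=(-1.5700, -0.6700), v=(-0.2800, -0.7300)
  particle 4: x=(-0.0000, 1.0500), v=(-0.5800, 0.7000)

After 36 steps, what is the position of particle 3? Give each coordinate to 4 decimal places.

(-1.7976, -1.0745)

step 0: x0=(-0.6800, -0.7400) x1=(0.3700, -1.5600) x2=(1.8300, 0.2000) x3=(-1.5700, -0.6700) x4=(-0.0000, 1.0500)
step 1: x0=(-0.6942, -0.7328) x1=(0.3694, -1.5505) x2=(1.8228, 0.1995) x3=(-1.5743, -0.6809) x4=(-0.0087, 1.0605)
step 2: x0=(-0.7078, -0.7257) x1=(0.3686, -1.5410) x2=(1.8156, 0.1991) x3=(-1.5786, -0.6919) x4=(-0.0175, 1.0710)
step 3: x0=(-0.7207, -0.7186) x1=(0.3675, -1.5314) x2=(1.8085, 0.1986) x3=(-1.5831, -0.7028) x4=(-0.0263, 1.0814)
step 4: x0=(-0.7329, -0.7115) x1=(0.3662, -1.5218) x2=(1.8014, 0.1982) x3=(-1.5878, -0.7137) x4=(-0.0352, 1.0919)
step 5: x0=(-0.7444, -0.7044) x1=(0.3646, -1.5122) x2=(1.7943, 0.1977) x3=(-1.5925, -0.7245) x4=(-0.0441, 1.1023)
step 6: x0=(-0.7552, -0.6973) x1=(0.3627, -1.5025) x2=(1.7872, 0.1972) x3=(-1.5974, -0.7354) x4=(-0.0531, 1.1127)
step 7: x0=(-0.7653, -0.6902) x1=(0.3606, -1.4928) x2=(1.7802, 0.1968) x3=(-1.6024, -0.7463) x4=(-0.0621, 1.1231)
step 8: x0=(-0.7747, -0.6831) x1=(0.3583, -1.4831) x2=(1.7731, 0.1963) x3=(-1.6076, -0.7572) x4=(-0.0712, 1.1335)
step 9: x0=(-0.7834, -0.6759) x1=(0.3557, -1.4733) x2=(1.7661, 0.1958) x3=(-1.6129, -0.7681) x4=(-0.0803, 1.1439)
step 10: x0=(-0.7914, -0.6687) x1=(0.3528, -1.4635) x2=(1.7591, 0.1953) x3=(-1.6183, -0.7790) x4=(-0.0894, 1.1543)
step 11: x0=(-0.7986, -0.6614) x1=(0.3497, -1.4537) x2=(1.7522, 0.1948) x3=(-1.6239, -0.7899) x4=(-0.0986, 1.1646)
step 12: x0=(-0.8052, -0.6540) x1=(0.3463, -1.4438) x2=(1.7452, 0.1944) x3=(-1.6296, -0.8008) x4=(-0.1079, 1.1749)
step 13: x0=(-0.8111, -0.6466) x1=(0.3426, -1.4340) x2=(1.7383, 0.1939) x3=(-1.6354, -0.8118) x4=(-0.1172, 1.1853)
step 14: x0=(-0.8163, -0.6390) x1=(0.3387, -1.4241) x2=(1.7314, 0.1934) x3=(-1.6414, -0.8227) x4=(-0.1265, 1.1956)
step 15: x0=(-0.8208, -0.6314) x1=(0.3346, -1.4142) x2=(1.7245, 0.1929) x3=(-1.6475, -0.8338) x4=(-0.1359, 1.2059)
step 16: x0=(-0.8246, -0.6236) x1=(0.3302, -1.4043) x2=(1.7177, 0.1924) x3=(-1.6537, -0.8448) x4=(-0.1453, 1.2161)
step 17: x0=(-0.8277, -0.6157) x1=(0.3255, -1.3944) x2=(1.7108, 0.1919) x3=(-1.6601, -0.8559) x4=(-0.1548, 1.2264)
step 18: x0=(-0.8302, -0.6077) x1=(0.3205, -1.3845) x2=(1.7040, 0.1914) x3=(-1.6665, -0.8670) x4=(-0.1643, 1.2367)
step 19: x0=(-0.8320, -0.5996) x1=(0.3153, -1.3745) x2=(1.6972, 0.1910) x3=(-1.6731, -0.8782) x4=(-0.1738, 1.2469)
step 20: x0=(-0.8332, -0.5913) x1=(0.3098, -1.3645) x2=(1.6905, 0.1905) x3=(-1.6798, -0.8894) x4=(-0.1834, 1.2571)
step 21: x0=(-0.8338, -0.5829) x1=(0.3040, -1.3546) x2=(1.6837, 0.1900) x3=(-1.6866, -0.9006) x4=(-0.1930, 1.2673)
step 22: x0=(-0.8338, -0.5744) x1=(0.2980, -1.3446) x2=(1.6770, 0.1895) x3=(-1.6935, -0.9119) x4=(-0.2027, 1.2776)
step 23: x0=(-0.8331, -0.5657) x1=(0.2917, -1.3346) x2=(1.6703, 0.1890) x3=(-1.7005, -0.9232) x4=(-0.2124, 1.2877)
step 24: x0=(-0.8319, -0.5569) x1=(0.2851, -1.3245) x2=(1.6636, 0.1885) x3=(-1.7076, -0.9346) x4=(-0.2222, 1.2979)
step 25: x0=(-0.8301, -0.5479) x1=(0.2782, -1.3145) x2=(1.6569, 0.1880) x3=(-1.7148, -0.9460) x4=(-0.2320, 1.3081)
step 26: x0=(-0.8278, -0.5388) x1=(0.2711, -1.3045) x2=(1.6503, 0.1875) x3=(-1.7220, -0.9575) x4=(-0.2418, 1.3182)
step 27: x0=(-0.8249, -0.5295) x1=(0.2636, -1.2944) x2=(1.6437, 0.1870) x3=(-1.7293, -0.9690) x4=(-0.2517, 1.3284)
step 28: x0=(-0.8214, -0.5201) x1=(0.2559, -1.2843) x2=(1.6371, 0.1866) x3=(-1.7367, -0.9806) x4=(-0.2616, 1.3385)
step 29: x0=(-0.8175, -0.5106) x1=(0.2479, -1.2742) x2=(1.6305, 0.1861) x3=(-1.7441, -0.9922) x4=(-0.2715, 1.3486)
step 30: x0=(-0.8130, -0.5009) x1=(0.2396, -1.2641) x2=(1.6239, 0.1856) x3=(-1.7516, -1.0038) x4=(-0.2815, 1.3587)
step 31: x0=(-0.8080, -0.4911) x1=(0.2310, -1.2540) x2=(1.6174, 0.1851) x3=(-1.7592, -1.0155) x4=(-0.2915, 1.3688)
step 32: x0=(-0.8025, -0.4812) x1=(0.2221, -1.2438) x2=(1.6109, 0.1846) x3=(-1.7668, -1.0272) x4=(-0.3016, 1.3789)
step 33: x0=(-0.7966, -0.4712) x1=(0.2129, -1.2336) x2=(1.6043, 0.1841) x3=(-1.7744, -1.0390) x4=(-0.3116, 1.3889)
step 34: x0=(-0.7901, -0.4611) x1=(0.2033, -1.2234) x2=(1.5979, 0.1837) x3=(-1.7821, -1.0508) x4=(-0.3218, 1.3990)
step 35: x0=(-0.7832, -0.4509) x1=(0.1935, -1.2132) x2=(1.5914, 0.1832) x3=(-1.7898, -1.0627) x4=(-0.3319, 1.4090)
step 36: x0=(-0.7758, -0.4405) x1=(0.1834, -1.2029) x2=(1.5849, 0.1827) x3=(-1.7976, -1.0745) x4=(-0.3421, 1.4190)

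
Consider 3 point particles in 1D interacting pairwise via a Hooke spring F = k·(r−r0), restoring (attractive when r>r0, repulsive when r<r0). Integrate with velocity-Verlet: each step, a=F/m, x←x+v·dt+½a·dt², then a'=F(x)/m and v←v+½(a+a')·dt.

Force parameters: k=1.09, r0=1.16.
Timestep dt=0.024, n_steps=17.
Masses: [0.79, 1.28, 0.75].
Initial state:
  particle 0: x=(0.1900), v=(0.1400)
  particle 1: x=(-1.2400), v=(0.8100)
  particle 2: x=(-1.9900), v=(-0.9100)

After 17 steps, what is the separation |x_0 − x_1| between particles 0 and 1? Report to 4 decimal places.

0.9869

step 0: x0=(0.1900) x1=(-1.2400) x2=(-1.9900)
step 1: x0=(0.1928) x1=(-1.2204) x2=(-2.0116)
step 2: x0=(0.1947) x1=(-1.2005) x2=(-2.0326)
step 3: x0=(0.1954) x1=(-1.1803) x2=(-2.0530)
step 4: x0=(0.1952) x1=(-1.1599) x2=(-2.0727)
step 5: x0=(0.1939) x1=(-1.1392) x2=(-2.0917)
step 6: x0=(0.1916) x1=(-1.1184) x2=(-2.1100)
step 7: x0=(0.1882) x1=(-1.0974) x2=(-2.1274)
step 8: x0=(0.1839) x1=(-1.0763) x2=(-2.1440)
step 9: x0=(0.1785) x1=(-1.0550) x2=(-2.1596)
step 10: x0=(0.1721) x1=(-1.0338) x2=(-2.1744)
step 11: x0=(0.1648) x1=(-1.0125) x2=(-2.1881)
step 12: x0=(0.1565) x1=(-0.9911) x2=(-2.2009)
step 13: x0=(0.1472) x1=(-0.9699) x2=(-2.2126)
step 14: x0=(0.1370) x1=(-0.9486) x2=(-2.2232)
step 15: x0=(0.1260) x1=(-0.9275) x2=(-2.2327)
step 16: x0=(0.1140) x1=(-0.9065) x2=(-2.2411)
step 17: x0=(0.1012) x1=(-0.8857) x2=(-2.2483)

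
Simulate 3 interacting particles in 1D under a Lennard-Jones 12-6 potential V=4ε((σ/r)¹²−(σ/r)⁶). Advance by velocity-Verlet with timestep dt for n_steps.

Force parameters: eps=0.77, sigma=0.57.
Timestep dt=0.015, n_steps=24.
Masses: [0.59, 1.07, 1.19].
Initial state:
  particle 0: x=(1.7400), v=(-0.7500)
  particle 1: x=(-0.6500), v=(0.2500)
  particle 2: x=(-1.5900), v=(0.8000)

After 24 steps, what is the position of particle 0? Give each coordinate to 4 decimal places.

step 0: x0=(1.7400) x1=(-0.6500) x2=(-1.5900)
step 1: x0=(1.7287) x1=(-0.6463) x2=(-1.5779)
step 2: x0=(1.7175) x1=(-0.6429) x2=(-1.5657)
step 3: x0=(1.7062) x1=(-0.6396) x2=(-1.5532)
step 4: x0=(1.6950) x1=(-0.6366) x2=(-1.5406)
step 5: x0=(1.6837) x1=(-0.6338) x2=(-1.5277)
step 6: x0=(1.6725) x1=(-0.6312) x2=(-1.5146)
step 7: x0=(1.6612) x1=(-0.6290) x2=(-1.5013)
step 8: x0=(1.6500) x1=(-0.6270) x2=(-1.4877)
step 9: x0=(1.6387) x1=(-0.6253) x2=(-1.4738)
step 10: x0=(1.6275) x1=(-0.6240) x2=(-1.4596)
step 11: x0=(1.6162) x1=(-0.6231) x2=(-1.4451)
step 12: x0=(1.6049) x1=(-0.6225) x2=(-1.4302)
step 13: x0=(1.5937) x1=(-0.6224) x2=(-1.4149)
step 14: x0=(1.5824) x1=(-0.6228) x2=(-1.3992)
step 15: x0=(1.5712) x1=(-0.6238) x2=(-1.3830)
step 16: x0=(1.5599) x1=(-0.6253) x2=(-1.3662)
step 17: x0=(1.5486) x1=(-0.6274) x2=(-1.3489)
step 18: x0=(1.5374) x1=(-0.6303) x2=(-1.3310)
step 19: x0=(1.5261) x1=(-0.6338) x2=(-1.3125)
step 20: x0=(1.5148) x1=(-0.6379) x2=(-1.2934)
step 21: x0=(1.5036) x1=(-0.6423) x2=(-1.2740)
step 22: x0=(1.4923) x1=(-0.6465) x2=(-1.2549)
step 23: x0=(1.4810) x1=(-0.6492) x2=(-1.2371)
step 24: x0=(1.4698) x1=(-0.6482) x2=(-1.2226)

(1.4698)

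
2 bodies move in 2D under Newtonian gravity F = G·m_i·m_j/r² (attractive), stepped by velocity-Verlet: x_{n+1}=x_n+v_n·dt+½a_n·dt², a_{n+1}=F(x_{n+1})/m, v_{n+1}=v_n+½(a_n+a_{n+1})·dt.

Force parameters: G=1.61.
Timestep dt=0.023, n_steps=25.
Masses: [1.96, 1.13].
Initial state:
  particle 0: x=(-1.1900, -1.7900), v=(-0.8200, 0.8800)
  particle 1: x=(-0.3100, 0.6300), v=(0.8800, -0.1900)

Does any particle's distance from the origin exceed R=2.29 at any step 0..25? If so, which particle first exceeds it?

no

step 0: x0=(-1.1900, -1.7900) x1=(-0.3100, 0.6300)
step 1: x0=(-1.2088, -1.7697) x1=(-0.2898, 0.6255)
step 2: x0=(-1.2276, -1.7492) x1=(-0.2697, 0.6208)
step 3: x0=(-1.2463, -1.7287) x1=(-0.2497, 0.6158)
step 4: x0=(-1.2650, -1.7079) x1=(-0.2298, 0.6106)
step 5: x0=(-1.2836, -1.6871) x1=(-0.2100, 0.6052)
step 6: x0=(-1.3022, -1.6661) x1=(-0.1903, 0.5995)
step 7: x0=(-1.3206, -1.6450) x1=(-0.1707, 0.5936)
step 8: x0=(-1.3391, -1.6237) x1=(-0.1512, 0.5875)
step 9: x0=(-1.3574, -1.6023) x1=(-0.1319, 0.5811)
step 10: x0=(-1.3757, -1.5808) x1=(-0.1127, 0.5745)
step 11: x0=(-1.3938, -1.5591) x1=(-0.0936, 0.5677)
step 12: x0=(-1.4119, -1.5373) x1=(-0.0747, 0.5606)
step 13: x0=(-1.4300, -1.5154) x1=(-0.0559, 0.5533)
step 14: x0=(-1.4479, -1.4934) x1=(-0.0373, 0.5458)
step 15: x0=(-1.4657, -1.4712) x1=(-0.0188, 0.5380)
step 16: x0=(-1.4835, -1.4489) x1=(-0.0005, 0.5301)
step 17: x0=(-1.5011, -1.4264) x1=(0.0176, 0.5219)
step 18: x0=(-1.5187, -1.4039) x1=(0.0356, 0.5135)
step 19: x0=(-1.5362, -1.3812) x1=(0.0535, 0.5049)
step 20: x0=(-1.5535, -1.3584) x1=(0.0711, 0.4961)
step 21: x0=(-1.5708, -1.3354) x1=(0.0885, 0.4870)
step 22: x0=(-1.5879, -1.3124) x1=(0.1058, 0.4778)
step 23: x0=(-1.6050, -1.2892) x1=(0.1229, 0.4684)
step 24: x0=(-1.6219, -1.2660) x1=(0.1398, 0.4587)
step 25: x0=(-1.6387, -1.2426) x1=(0.1565, 0.4489)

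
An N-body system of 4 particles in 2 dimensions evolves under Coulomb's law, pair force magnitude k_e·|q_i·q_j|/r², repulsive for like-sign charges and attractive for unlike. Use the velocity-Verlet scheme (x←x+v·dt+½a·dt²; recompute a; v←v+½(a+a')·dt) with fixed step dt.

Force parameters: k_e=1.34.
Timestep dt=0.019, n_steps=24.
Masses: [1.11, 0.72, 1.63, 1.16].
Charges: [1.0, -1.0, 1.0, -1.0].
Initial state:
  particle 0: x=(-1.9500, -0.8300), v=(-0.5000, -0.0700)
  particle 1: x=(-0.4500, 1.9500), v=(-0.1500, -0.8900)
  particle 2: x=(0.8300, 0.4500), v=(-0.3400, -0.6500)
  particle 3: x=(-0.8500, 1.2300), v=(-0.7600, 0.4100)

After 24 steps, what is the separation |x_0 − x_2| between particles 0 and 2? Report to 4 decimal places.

3.0019

step 0: x0=(-1.9500, -0.8300) x1=(-0.4500, 1.9500) x2=(0.8300, 0.4500) x3=(-0.8500, 1.2300)
step 1: x0=(-1.9595, -0.8313) x1=(-0.4526, 1.9334) x2=(0.8235, 0.4377) x3=(-0.8646, 1.2375)
step 2: x0=(-1.9690, -0.8325) x1=(-0.4545, 1.9175) x2=(0.8169, 0.4255) x3=(-0.8794, 1.2443)
step 3: x0=(-1.9784, -0.8336) x1=(-0.4559, 1.9024) x2=(0.8102, 0.4134) x3=(-0.8944, 1.2504)
step 4: x0=(-1.9879, -0.8346) x1=(-0.4565, 1.8879) x2=(0.8034, 0.4015) x3=(-0.9098, 1.2558)
step 5: x0=(-1.9973, -0.8355) x1=(-0.4564, 1.8741) x2=(0.7965, 0.3896) x3=(-0.9256, 1.2606)
step 6: x0=(-2.0067, -0.8364) x1=(-0.4555, 1.8611) x2=(0.7895, 0.3778) x3=(-0.9416, 1.2647)
step 7: x0=(-2.0161, -0.8371) x1=(-0.4539, 1.8487) x2=(0.7824, 0.3662) x3=(-0.9581, 1.2681)
step 8: x0=(-2.0255, -0.8378) x1=(-0.4514, 1.8370) x2=(0.7753, 0.3547) x3=(-0.9750, 1.2709)
step 9: x0=(-2.0349, -0.8383) x1=(-0.4481, 1.8259) x2=(0.7680, 0.3432) x3=(-0.9923, 1.2730)
step 10: x0=(-2.0442, -0.8388) x1=(-0.4439, 1.8154) x2=(0.7607, 0.3319) x3=(-1.0100, 1.2746)
step 11: x0=(-2.0536, -0.8392) x1=(-0.4388, 1.8055) x2=(0.7532, 0.3207) x3=(-1.0281, 1.2755)
step 12: x0=(-2.0629, -0.8395) x1=(-0.4329, 1.7960) x2=(0.7457, 0.3096) x3=(-1.0467, 1.2759)
step 13: x0=(-2.0722, -0.8397) x1=(-0.4260, 1.7871) x2=(0.7381, 0.2986) x3=(-1.0657, 1.2758)
step 14: x0=(-2.0815, -0.8398) x1=(-0.4184, 1.7785) x2=(0.7304, 0.2878) x3=(-1.0852, 1.2751)
step 15: x0=(-2.0908, -0.8398) x1=(-0.4098, 1.7703) x2=(0.7227, 0.2770) x3=(-1.1050, 1.2740)
step 16: x0=(-2.1001, -0.8397) x1=(-0.4005, 1.7625) x2=(0.7148, 0.2664) x3=(-1.1253, 1.2724)
step 17: x0=(-2.1093, -0.8395) x1=(-0.3903, 1.7549) x2=(0.7069, 0.2558) x3=(-1.1460, 1.2704)
step 18: x0=(-2.1186, -0.8393) x1=(-0.3794, 1.7476) x2=(0.6989, 0.2454) x3=(-1.1671, 1.2680)
step 19: x0=(-2.1278, -0.8389) x1=(-0.3677, 1.7404) x2=(0.6908, 0.2351) x3=(-1.1885, 1.2653)
step 20: x0=(-2.1370, -0.8385) x1=(-0.3553, 1.7334) x2=(0.6826, 0.2249) x3=(-1.2103, 1.2622)
step 21: x0=(-2.1462, -0.8379) x1=(-0.3422, 1.7266) x2=(0.6744, 0.2148) x3=(-1.2324, 1.2588)
step 22: x0=(-2.1554, -0.8373) x1=(-0.3285, 1.7198) x2=(0.6661, 0.2048) x3=(-1.2549, 1.2550)
step 23: x0=(-2.1646, -0.8365) x1=(-0.3141, 1.7130) x2=(0.6577, 0.1950) x3=(-1.2776, 1.2510)
step 24: x0=(-2.1737, -0.8357) x1=(-0.2991, 1.7063) x2=(0.6493, 0.1853) x3=(-1.3007, 1.2467)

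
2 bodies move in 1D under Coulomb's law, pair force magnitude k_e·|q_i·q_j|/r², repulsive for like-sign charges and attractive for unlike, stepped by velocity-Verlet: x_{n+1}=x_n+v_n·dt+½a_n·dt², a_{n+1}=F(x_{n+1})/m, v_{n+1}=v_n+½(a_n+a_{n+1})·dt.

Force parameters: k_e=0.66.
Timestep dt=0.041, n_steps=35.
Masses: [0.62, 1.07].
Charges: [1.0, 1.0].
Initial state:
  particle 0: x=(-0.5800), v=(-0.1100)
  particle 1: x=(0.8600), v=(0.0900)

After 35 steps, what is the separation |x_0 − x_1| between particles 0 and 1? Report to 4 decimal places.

2.3822

step 0: x0=(-0.5800) x1=(0.8600)
step 1: x0=(-0.5849) x1=(0.8639)
step 2: x0=(-0.5907) x1=(0.8684)
step 3: x0=(-0.5974) x1=(0.8733)
step 4: x0=(-0.6048) x1=(0.8787)
step 5: x0=(-0.6131) x1=(0.8846)
step 6: x0=(-0.6222) x1=(0.8909)
step 7: x0=(-0.6320) x1=(0.8977)
step 8: x0=(-0.6427) x1=(0.9049)
step 9: x0=(-0.6540) x1=(0.9126)
step 10: x0=(-0.6661) x1=(0.9207)
step 11: x0=(-0.6789) x1=(0.9292)
step 12: x0=(-0.6924) x1=(0.9381)
step 13: x0=(-0.7066) x1=(0.9473)
step 14: x0=(-0.7214) x1=(0.9570)
step 15: x0=(-0.7369) x1=(0.9671)
step 16: x0=(-0.7530) x1=(0.9774)
step 17: x0=(-0.7696) x1=(0.9882)
step 18: x0=(-0.7869) x1=(0.9993)
step 19: x0=(-0.8047) x1=(1.0107)
step 20: x0=(-0.8231) x1=(1.0224)
step 21: x0=(-0.8419) x1=(1.0344)
step 22: x0=(-0.8613) x1=(1.0467)
step 23: x0=(-0.8812) x1=(1.0593)
step 24: x0=(-0.9016) x1=(1.0722)
step 25: x0=(-0.9224) x1=(1.0853)
step 26: x0=(-0.9436) x1=(1.0987)
step 27: x0=(-0.9653) x1=(1.1123)
step 28: x0=(-0.9874) x1=(1.1262)
step 29: x0=(-1.0099) x1=(1.1404)
step 30: x0=(-1.0328) x1=(1.1547)
step 31: x0=(-1.0561) x1=(1.1693)
step 32: x0=(-1.0797) x1=(1.1840)
step 33: x0=(-1.1037) x1=(1.1990)
step 34: x0=(-1.1280) x1=(1.2142)
step 35: x0=(-1.1527) x1=(1.2295)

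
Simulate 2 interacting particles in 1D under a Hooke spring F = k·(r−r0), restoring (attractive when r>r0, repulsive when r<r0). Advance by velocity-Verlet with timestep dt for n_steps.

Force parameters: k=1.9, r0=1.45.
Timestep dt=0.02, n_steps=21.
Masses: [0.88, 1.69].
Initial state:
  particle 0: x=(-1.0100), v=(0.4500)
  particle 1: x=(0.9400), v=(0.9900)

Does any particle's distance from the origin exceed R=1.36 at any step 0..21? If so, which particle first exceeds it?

no

step 0: x0=(-1.0100) x1=(0.9400)
step 1: x0=(-1.0008) x1=(0.9597)
step 2: x0=(-0.9911) x1=(0.9791)
step 3: x0=(-0.9810) x1=(0.9984)
step 4: x0=(-0.9705) x1=(1.0174)
step 5: x0=(-0.9594) x1=(1.0361)
step 6: x0=(-0.9479) x1=(1.0546)
step 7: x0=(-0.9360) x1=(1.0728)
step 8: x0=(-0.9235) x1=(1.0908)
step 9: x0=(-0.9106) x1=(1.1086)
step 10: x0=(-0.8971) x1=(1.1261)
step 11: x0=(-0.8832) x1=(1.1433)
step 12: x0=(-0.8687) x1=(1.1603)
step 13: x0=(-0.8538) x1=(1.1770)
step 14: x0=(-0.8384) x1=(1.1934)
step 15: x0=(-0.8225) x1=(1.2096)
step 16: x0=(-0.8060) x1=(1.2256)
step 17: x0=(-0.7891) x1=(1.2412)
step 18: x0=(-0.7716) x1=(1.2566)
step 19: x0=(-0.7537) x1=(1.2718)
step 20: x0=(-0.7353) x1=(1.2867)
step 21: x0=(-0.7163) x1=(1.3013)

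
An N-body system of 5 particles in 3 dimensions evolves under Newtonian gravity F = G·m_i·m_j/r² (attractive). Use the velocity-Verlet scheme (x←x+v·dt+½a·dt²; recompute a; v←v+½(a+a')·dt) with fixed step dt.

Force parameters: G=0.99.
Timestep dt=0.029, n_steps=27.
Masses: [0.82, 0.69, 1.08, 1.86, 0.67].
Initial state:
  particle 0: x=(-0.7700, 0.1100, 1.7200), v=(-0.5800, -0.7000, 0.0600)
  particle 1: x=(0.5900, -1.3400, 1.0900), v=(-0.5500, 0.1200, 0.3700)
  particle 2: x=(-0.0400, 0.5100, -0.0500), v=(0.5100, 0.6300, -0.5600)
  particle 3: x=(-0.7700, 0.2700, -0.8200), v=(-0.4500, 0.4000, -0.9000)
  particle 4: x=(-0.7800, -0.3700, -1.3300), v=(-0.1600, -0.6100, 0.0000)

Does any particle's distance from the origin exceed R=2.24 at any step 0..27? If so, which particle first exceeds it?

step 0: x0=(-0.7700, 0.1100, 1.7200) x1=(0.5900, -1.3400, 1.0900) x2=(-0.0400, 0.5100, -0.0500) x3=(-0.7700, 0.2700, -0.8200) x4=(-0.7800, -0.3700, -1.3300)
step 1: x0=(-0.7867, 0.0897, 1.7215) x1=(0.5739, -1.3363, 1.1006) x2=(-0.0257, 0.5280, -0.0667) x3=(-0.7828, 0.2813, -0.8460) x4=(-0.7845, -0.3867, -1.3291)
step 2: x0=(-0.8033, 0.0693, 1.7224) x1=(0.5576, -1.3323, 1.1110) x2=(-0.0124, 0.5455, -0.0841) x3=(-0.7950, 0.2921, -0.8719) x4=(-0.7889, -0.4014, -1.3265)
step 3: x0=(-0.8197, 0.0489, 1.7228) x1=(0.5409, -1.3279, 1.1212) x2=(0.0000, 0.5625, -0.1023) x3=(-0.8068, 0.3023, -0.8975) x4=(-0.7932, -0.4141, -1.3224)
step 4: x0=(-0.8359, 0.0285, 1.7227) x1=(0.5241, -1.3231, 1.1312) x2=(0.0115, 0.5791, -0.1213) x3=(-0.8180, 0.3120, -0.9230) x4=(-0.7973, -0.4247, -1.3168)
step 5: x0=(-0.8519, 0.0081, 1.7221) x1=(0.5069, -1.3179, 1.1409) x2=(0.0221, 0.5951, -0.1409) x3=(-0.8288, 0.3210, -0.9482) x4=(-0.8013, -0.4332, -1.3098)
step 6: x0=(-0.8677, -0.0124, 1.7210) x1=(0.4895, -1.3124, 1.1504) x2=(0.0318, 0.6107, -0.1611) x3=(-0.8390, 0.3294, -0.9733) x4=(-0.8052, -0.4396, -1.3015)
step 7: x0=(-0.8834, -0.0329, 1.7195) x1=(0.4718, -1.3065, 1.1597) x2=(0.0406, 0.6258, -0.1820) x3=(-0.8488, 0.3371, -0.9981) x4=(-0.8090, -0.4437, -1.2921)
step 8: x0=(-0.8988, -0.0534, 1.7175) x1=(0.4539, -1.3002, 1.1688) x2=(0.0486, 0.6405, -0.2035) x3=(-0.8581, 0.3442, -1.0227) x4=(-0.8128, -0.4457, -1.2815)
step 9: x0=(-0.9141, -0.0740, 1.7150) x1=(0.4357, -1.2936, 1.1777) x2=(0.0557, 0.6547, -0.2255) x3=(-0.8669, 0.3506, -1.0471) x4=(-0.8165, -0.4453, -1.2700)
step 10: x0=(-0.9292, -0.0945, 1.7121) x1=(0.4173, -1.2867, 1.1864) x2=(0.0621, 0.6684, -0.2481) x3=(-0.8752, 0.3563, -1.0711) x4=(-0.8202, -0.4426, -1.2575)
step 11: x0=(-0.9441, -0.1151, 1.7087) x1=(0.3986, -1.2794, 1.1948) x2=(0.0676, 0.6816, -0.2713) x3=(-0.8830, 0.3614, -1.0949) x4=(-0.8238, -0.4374, -1.2442)
step 12: x0=(-0.9588, -0.1358, 1.7049) x1=(0.3796, -1.2717, 1.2031) x2=(0.0723, 0.6944, -0.2950) x3=(-0.8904, 0.3656, -1.1184) x4=(-0.8275, -0.4298, -1.2302)
step 13: x0=(-0.9733, -0.1564, 1.7007) x1=(0.3604, -1.2637, 1.2111) x2=(0.0762, 0.7068, -0.3192) x3=(-0.8973, 0.3691, -1.1415) x4=(-0.8311, -0.4197, -1.2155)
step 14: x0=(-0.9876, -0.1771, 1.6960) x1=(0.3409, -1.2554, 1.2190) x2=(0.0793, 0.7186, -0.3439) x3=(-0.9037, 0.3718, -1.1643) x4=(-0.8348, -0.4070, -1.2004)
step 15: x0=(-1.0017, -0.1978, 1.6910) x1=(0.3211, -1.2467, 1.2266) x2=(0.0816, 0.7300, -0.3691) x3=(-0.9097, 0.3737, -1.1867) x4=(-0.8385, -0.3915, -1.1847)
step 16: x0=(-1.0155, -0.2185, 1.6855) x1=(0.3011, -1.2377, 1.2340) x2=(0.0831, 0.7409, -0.3948) x3=(-0.9151, 0.3748, -1.2086) x4=(-0.8422, -0.3732, -1.1688)
step 17: x0=(-1.0292, -0.2393, 1.6796) x1=(0.2808, -1.2283, 1.2412) x2=(0.0838, 0.7513, -0.4210) x3=(-0.9201, 0.3750, -1.2301) x4=(-0.8459, -0.3520, -1.1528)
step 18: x0=(-1.0426, -0.2601, 1.6734) x1=(0.2602, -1.2186, 1.2482) x2=(0.0837, 0.7613, -0.4476) x3=(-0.9246, 0.3742, -1.2510) x4=(-0.8498, -0.3278, -1.1367)
step 19: x0=(-1.0558, -0.2809, 1.6667) x1=(0.2394, -1.2085, 1.2550) x2=(0.0828, 0.7707, -0.4747) x3=(-0.9285, 0.3725, -1.2713) x4=(-0.8537, -0.3003, -1.1208)
step 20: x0=(-1.0688, -0.3018, 1.6596) x1=(0.2182, -1.1981, 1.2616) x2=(0.0811, 0.7796, -0.5023) x3=(-0.9320, 0.3697, -1.2910) x4=(-0.8577, -0.2695, -1.1053)
step 21: x0=(-1.0815, -0.3227, 1.6521) x1=(0.1967, -1.1874, 1.2680) x2=(0.0785, 0.7881, -0.5303) x3=(-0.9349, 0.3659, -1.3099) x4=(-0.8619, -0.2352, -1.0905)
step 22: x0=(-1.0939, -0.3436, 1.6443) x1=(0.1750, -1.1764, 1.2742) x2=(0.0752, 0.7959, -0.5588) x3=(-0.9373, 0.3609, -1.3280) x4=(-0.8662, -0.1971, -1.0766)
step 23: x0=(-1.1062, -0.3645, 1.6361) x1=(0.1529, -1.1650, 1.2802) x2=(0.0709, 0.8033, -0.5878) x3=(-0.9391, 0.3547, -1.3451) x4=(-0.8707, -0.1551, -1.0641)
step 24: x0=(-1.1181, -0.3855, 1.6274) x1=(0.1305, -1.1532, 1.2860) x2=(0.0658, 0.8100, -0.6172) x3=(-0.9404, 0.3472, -1.3609) x4=(-0.8754, -0.1089, -1.0534)
step 25: x0=(-1.1298, -0.4066, 1.6184) x1=(0.1078, -1.1412, 1.2916) x2=(0.0599, 0.8162, -0.6471) x3=(-0.9410, 0.3383, -1.3754) x4=(-0.8803, -0.0583, -1.0453)
step 26: x0=(-1.1412, -0.4276, 1.6090) x1=(0.0848, -1.1287, 1.2970) x2=(0.0530, 0.8217, -0.6774) x3=(-0.9410, 0.3281, -1.3882) x4=(-0.8856, -0.0030, -1.0405)
step 27: x0=(-1.1523, -0.4487, 1.5993) x1=(0.0614, -1.1160, 1.3022) x2=(0.0451, 0.8267, -0.7082) x3=(-0.9403, 0.3163, -1.3989) x4=(-0.8912, 0.0571, -1.0401)

no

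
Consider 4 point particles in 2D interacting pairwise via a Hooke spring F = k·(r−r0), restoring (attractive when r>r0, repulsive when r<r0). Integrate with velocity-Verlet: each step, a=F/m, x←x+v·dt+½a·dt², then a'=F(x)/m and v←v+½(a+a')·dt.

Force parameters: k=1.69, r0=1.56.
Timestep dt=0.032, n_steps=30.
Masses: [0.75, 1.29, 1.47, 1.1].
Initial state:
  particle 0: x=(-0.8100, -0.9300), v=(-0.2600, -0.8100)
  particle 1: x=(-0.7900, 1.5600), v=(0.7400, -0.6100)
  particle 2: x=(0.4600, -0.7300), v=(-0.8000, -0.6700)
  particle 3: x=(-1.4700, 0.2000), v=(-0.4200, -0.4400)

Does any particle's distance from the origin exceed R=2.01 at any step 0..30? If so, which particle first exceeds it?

no

step 0: x0=(-0.8100, -0.9300) x1=(-0.7900, 1.5600) x2=(0.4600, -0.7300) x3=(-1.4700, 0.2000)
step 1: x0=(-0.8185, -0.9551) x1=(-0.7660, 1.5393) x2=(0.4340, -0.7507) x3=(-1.4831, 0.1859)
step 2: x0=(-0.8273, -0.9787) x1=(-0.7413, 1.5161) x2=(0.4071, -0.7700) x3=(-1.4957, 0.1716)
step 3: x0=(-0.8365, -1.0007) x1=(-0.7161, 1.4905) x2=(0.3794, -0.7879) x3=(-1.5076, 0.1573)
step 4: x0=(-0.8460, -1.0211) x1=(-0.6904, 1.4625) x2=(0.3511, -0.8044) x3=(-1.5190, 0.1428)
step 5: x0=(-0.8560, -1.0400) x1=(-0.6642, 1.4321) x2=(0.3222, -0.8196) x3=(-1.5297, 0.1283)
step 6: x0=(-0.8663, -1.0573) x1=(-0.6376, 1.3993) x2=(0.2926, -0.8334) x3=(-1.5399, 0.1137)
step 7: x0=(-0.8771, -1.0731) x1=(-0.6107, 1.3643) x2=(0.2627, -0.8460) x3=(-1.5496, 0.0990)
step 8: x0=(-0.8884, -1.0874) x1=(-0.5836, 1.3270) x2=(0.2323, -0.8573) x3=(-1.5587, 0.0842)
step 9: x0=(-0.9000, -1.1004) x1=(-0.5562, 1.2876) x2=(0.2016, -0.8674) x3=(-1.5674, 0.0695)
step 10: x0=(-0.9122, -1.1121) x1=(-0.5288, 1.2462) x2=(0.1706, -0.8763) x3=(-1.5755, 0.0547)
step 11: x0=(-0.9248, -1.1225) x1=(-0.5012, 1.2027) x2=(0.1395, -0.8841) x3=(-1.5832, 0.0400)
step 12: x0=(-0.9378, -1.1318) x1=(-0.4736, 1.1574) x2=(0.1083, -0.8909) x3=(-1.5905, 0.0253)
step 13: x0=(-0.9514, -1.1400) x1=(-0.4460, 1.1102) x2=(0.0771, -0.8967) x3=(-1.5975, 0.0106)
step 14: x0=(-0.9654, -1.1474) x1=(-0.4185, 1.0614) x2=(0.0460, -0.9016) x3=(-1.6041, -0.0039)
step 15: x0=(-0.9799, -1.1539) x1=(-0.3912, 1.0111) x2=(0.0150, -0.9057) x3=(-1.6104, -0.0183)
step 16: x0=(-0.9949, -1.1597) x1=(-0.3640, 0.9593) x2=(-0.0158, -0.9090) x3=(-1.6165, -0.0325)
step 17: x0=(-1.0104, -1.1649) x1=(-0.3370, 0.9061) x2=(-0.0463, -0.9115) x3=(-1.6224, -0.0465)
step 18: x0=(-1.0264, -1.1697) x1=(-0.3102, 0.8518) x2=(-0.0765, -0.9135) x3=(-1.6281, -0.0602)
step 19: x0=(-1.0429, -1.1742) x1=(-0.2837, 0.7964) x2=(-0.1063, -0.9149) x3=(-1.6337, -0.0736)
step 20: x0=(-1.0599, -1.1785) x1=(-0.2576, 0.7401) x2=(-0.1356, -0.9158) x3=(-1.6392, -0.0868)
step 21: x0=(-1.0774, -1.1827) x1=(-0.2317, 0.6830) x2=(-0.1644, -0.9163) x3=(-1.6447, -0.0995)
step 22: x0=(-1.0955, -1.1869) x1=(-0.2061, 0.6252) x2=(-0.1926, -0.9165) x3=(-1.6501, -0.1118)
step 23: x0=(-1.1140, -1.1914) x1=(-0.1809, 0.5668) x2=(-0.2203, -0.9164) x3=(-1.6556, -0.1237)
step 24: x0=(-1.1331, -1.1961) x1=(-0.1561, 0.5080) x2=(-0.2473, -0.9162) x3=(-1.6611, -0.1351)
step 25: x0=(-1.1528, -1.2012) x1=(-0.1316, 0.4488) x2=(-0.2737, -0.9159) x3=(-1.6667, -0.1460)
step 26: x0=(-1.1730, -1.2069) x1=(-0.1075, 0.3894) x2=(-0.2994, -0.9155) x3=(-1.6724, -0.1563)
step 27: x0=(-1.1937, -1.2131) x1=(-0.0837, 0.3299) x2=(-0.3245, -0.9152) x3=(-1.6783, -0.1659)
step 28: x0=(-1.2150, -1.2201) x1=(-0.0602, 0.2704) x2=(-0.3489, -0.9150) x3=(-1.6842, -0.1750)
step 29: x0=(-1.2368, -1.2278) x1=(-0.0371, 0.2109) x2=(-0.3727, -0.9149) x3=(-1.6902, -0.1833)
step 30: x0=(-1.2592, -1.2363) x1=(-0.0142, 0.1515) x2=(-0.3958, -0.9150) x3=(-1.6964, -0.1910)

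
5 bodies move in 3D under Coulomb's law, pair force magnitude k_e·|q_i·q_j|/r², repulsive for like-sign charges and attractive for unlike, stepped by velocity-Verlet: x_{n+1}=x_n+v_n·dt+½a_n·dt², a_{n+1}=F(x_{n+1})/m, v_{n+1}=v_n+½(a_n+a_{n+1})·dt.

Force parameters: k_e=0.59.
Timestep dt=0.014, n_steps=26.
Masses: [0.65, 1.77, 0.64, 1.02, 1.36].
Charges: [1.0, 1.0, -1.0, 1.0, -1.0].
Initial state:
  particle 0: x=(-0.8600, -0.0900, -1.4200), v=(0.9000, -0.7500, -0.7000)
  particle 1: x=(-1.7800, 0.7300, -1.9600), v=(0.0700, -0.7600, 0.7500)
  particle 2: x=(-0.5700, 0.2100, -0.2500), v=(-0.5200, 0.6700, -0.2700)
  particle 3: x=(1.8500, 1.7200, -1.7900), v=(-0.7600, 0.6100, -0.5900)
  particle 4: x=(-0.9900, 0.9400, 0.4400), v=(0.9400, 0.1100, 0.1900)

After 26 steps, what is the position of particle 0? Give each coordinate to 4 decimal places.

(-0.5103, -0.3674, -1.6222)

step 0: x0=(-0.8600, -0.0900, -1.4200) x1=(-1.7800, 0.7300, -1.9600) x2=(-0.5700, 0.2100, -0.2500) x3=(1.8500, 1.7200, -1.7900) x4=(-0.9900, 0.9400, 0.4400)
step 1: x0=(-0.8474, -0.1005, -1.4297) x1=(-1.7790, 0.7194, -1.9495) x2=(-0.5773, 0.2193, -0.2539) x3=(1.8394, 1.7285, -1.7983) x4=(-0.9769, 0.9416, 0.4427)
step 2: x0=(-0.8346, -0.1110, -1.4392) x1=(-1.7781, 0.7088, -1.9390) x2=(-0.5845, 0.2285, -0.2581) x3=(1.8287, 1.7371, -1.8065) x4=(-0.9637, 0.9432, 0.4453)
step 3: x0=(-0.8219, -0.1216, -1.4486) x1=(-1.7771, 0.6982, -1.9285) x2=(-0.5917, 0.2376, -0.2625) x3=(1.8181, 1.7456, -1.8147) x4=(-0.9506, 0.9448, 0.4480)
step 4: x0=(-0.8090, -0.1322, -1.4578) x1=(-1.7762, 0.6876, -1.9179) x2=(-0.5989, 0.2466, -0.2671) x3=(1.8075, 1.7542, -1.8230) x4=(-0.9376, 0.9465, 0.4508)
step 5: x0=(-0.7961, -0.1428, -1.4668) x1=(-1.7753, 0.6770, -1.9074) x2=(-0.6061, 0.2554, -0.2720) x3=(1.7968, 1.7627, -1.8312) x4=(-0.9245, 0.9482, 0.4535)
step 6: x0=(-0.7830, -0.1534, -1.4756) x1=(-1.7744, 0.6665, -1.8969) x2=(-0.6133, 0.2641, -0.2772) x3=(1.7862, 1.7713, -1.8394) x4=(-0.9115, 0.9500, 0.4563)
step 7: x0=(-0.7700, -0.1640, -1.4843) x1=(-1.7736, 0.6560, -1.8863) x2=(-0.6204, 0.2727, -0.2826) x3=(1.7756, 1.7798, -1.8476) x4=(-0.8985, 0.9518, 0.4590)
step 8: x0=(-0.7568, -0.1746, -1.4928) x1=(-1.7727, 0.6455, -1.8757) x2=(-0.6275, 0.2812, -0.2883) x3=(1.7649, 1.7884, -1.8558) x4=(-0.8855, 0.9536, 0.4618)
step 9: x0=(-0.7436, -0.1853, -1.5011) x1=(-1.7719, 0.6350, -1.8652) x2=(-0.6346, 0.2895, -0.2943) x3=(1.7543, 1.7969, -1.8640) x4=(-0.8725, 0.9555, 0.4647)
step 10: x0=(-0.7303, -0.1959, -1.5093) x1=(-1.7711, 0.6245, -1.8546) x2=(-0.6417, 0.2977, -0.3005) x3=(1.7437, 1.8055, -1.8721) x4=(-0.8596, 0.9575, 0.4675)
step 11: x0=(-0.7170, -0.2066, -1.5174) x1=(-1.7703, 0.6141, -1.8440) x2=(-0.6488, 0.3058, -0.3070) x3=(1.7331, 1.8140, -1.8803) x4=(-0.8466, 0.9594, 0.4704)
step 12: x0=(-0.7036, -0.2173, -1.5253) x1=(-1.7695, 0.6036, -1.8333) x2=(-0.6559, 0.3138, -0.3138) x3=(1.7225, 1.8226, -1.8884) x4=(-0.8337, 0.9614, 0.4733)
step 13: x0=(-0.6901, -0.2280, -1.5330) x1=(-1.7688, 0.5932, -1.8227) x2=(-0.6629, 0.3216, -0.3208) x3=(1.7119, 1.8312, -1.8966) x4=(-0.8208, 0.9635, 0.4763)
step 14: x0=(-0.6766, -0.2387, -1.5406) x1=(-1.7680, 0.5828, -1.8120) x2=(-0.6699, 0.3292, -0.3282) x3=(1.7012, 1.8397, -1.9047) x4=(-0.8079, 0.9656, 0.4792)
step 15: x0=(-0.6630, -0.2494, -1.5481) x1=(-1.7673, 0.5724, -1.8014) x2=(-0.6770, 0.3368, -0.3357) x3=(1.6906, 1.8483, -1.9128) x4=(-0.7950, 0.9677, 0.4822)
step 16: x0=(-0.6494, -0.2601, -1.5554) x1=(-1.7666, 0.5621, -1.7907) x2=(-0.6840, 0.3442, -0.3436) x3=(1.6800, 1.8569, -1.9209) x4=(-0.7821, 0.9699, 0.4853)
step 17: x0=(-0.6357, -0.2708, -1.5627) x1=(-1.7659, 0.5517, -1.7799) x2=(-0.6911, 0.3515, -0.3517) x3=(1.6694, 1.8654, -1.9290) x4=(-0.7693, 0.9721, 0.4884)
step 18: x0=(-0.6219, -0.2816, -1.5697) x1=(-1.7652, 0.5414, -1.7692) x2=(-0.6981, 0.3587, -0.3601) x3=(1.6588, 1.8740, -1.9371) x4=(-0.7564, 0.9744, 0.4915)
step 19: x0=(-0.6081, -0.2923, -1.5767) x1=(-1.7646, 0.5311, -1.7585) x2=(-0.7052, 0.3657, -0.3688) x3=(1.6482, 1.8826, -1.9452) x4=(-0.7435, 0.9767, 0.4946)
step 20: x0=(-0.5943, -0.3030, -1.5835) x1=(-1.7639, 0.5208, -1.7477) x2=(-0.7122, 0.3726, -0.3777) x3=(1.6376, 1.8912, -1.9533) x4=(-0.7307, 0.9790, 0.4978)
step 21: x0=(-0.5804, -0.3137, -1.5903) x1=(-1.7633, 0.5105, -1.7369) x2=(-0.7193, 0.3794, -0.3870) x3=(1.6270, 1.8998, -1.9614) x4=(-0.7178, 0.9814, 0.5010)
step 22: x0=(-0.5664, -0.3245, -1.5969) x1=(-1.7626, 0.5003, -1.7260) x2=(-0.7264, 0.3861, -0.3964) x3=(1.6164, 1.9084, -1.9694) x4=(-0.7050, 0.9838, 0.5042)
step 23: x0=(-0.5525, -0.3352, -1.6034) x1=(-1.7620, 0.4900, -1.7152) x2=(-0.7335, 0.3926, -0.4062) x3=(1.6058, 1.9170, -1.9774) x4=(-0.6921, 0.9862, 0.5075)
step 24: x0=(-0.5384, -0.3459, -1.6098) x1=(-1.7614, 0.4798, -1.7043) x2=(-0.7406, 0.3990, -0.4162) x3=(1.5952, 1.9256, -1.9855) x4=(-0.6792, 0.9887, 0.5108)
step 25: x0=(-0.5244, -0.3567, -1.6160) x1=(-1.7608, 0.4696, -1.6934) x2=(-0.7478, 0.4053, -0.4265) x3=(1.5846, 1.9342, -1.9935) x4=(-0.6664, 0.9912, 0.5141)
step 26: x0=(-0.5103, -0.3674, -1.6222) x1=(-1.7602, 0.4594, -1.6825) x2=(-0.7550, 0.4116, -0.4370) x3=(1.5740, 1.9428, -2.0015) x4=(-0.6535, 0.9937, 0.5175)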